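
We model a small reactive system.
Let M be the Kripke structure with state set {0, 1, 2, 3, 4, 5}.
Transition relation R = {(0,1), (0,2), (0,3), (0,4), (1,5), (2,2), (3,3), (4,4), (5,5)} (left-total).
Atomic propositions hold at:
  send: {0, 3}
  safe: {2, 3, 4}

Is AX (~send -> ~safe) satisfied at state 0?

Sat(~send) = {1, 2, 4, 5}
Sat(~safe) = {0, 1, 5}
Sat(~send -> ~safe) = {0, 1, 3, 5}
Sat(AX (~send -> ~safe)) = {s : every successor in {0, 1, 3, 5}} = {1, 3, 5}
0 ∉ Sat(AX (~send -> ~safe)) = {1, 3, 5}, so the formula does not hold at 0.

No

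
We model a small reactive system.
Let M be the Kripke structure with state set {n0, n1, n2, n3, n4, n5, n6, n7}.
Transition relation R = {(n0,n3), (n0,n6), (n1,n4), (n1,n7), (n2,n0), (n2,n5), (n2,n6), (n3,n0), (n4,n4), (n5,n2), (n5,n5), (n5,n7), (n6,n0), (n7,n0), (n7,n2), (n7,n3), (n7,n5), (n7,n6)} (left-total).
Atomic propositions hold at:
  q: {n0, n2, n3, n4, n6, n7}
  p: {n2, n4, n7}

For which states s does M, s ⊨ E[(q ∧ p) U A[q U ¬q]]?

Sat(q ∧ p) = {n2, n4, n7}
Sat(¬q) = {n1, n5}
A[q U ¬q]: least fixpoint, start Z0 = Sat(¬q) = {n1, n5}, add states in Sat(q) with every successor in Z. Already a fixed point.
Sat(A[q U ¬q]) = {n1, n5}
E[(q ∧ p) U A[q U ¬q]]: least fixpoint, start Z0 = Sat(A[q U ¬q]) = {n1, n5}, add states in Sat(q ∧ p) with some successor in Z. Z1 = {n1, n2, n5, n7}; fixed.
Sat(E[(q ∧ p) U A[q U ¬q]]) = {n1, n2, n5, n7}

{n1, n2, n5, n7}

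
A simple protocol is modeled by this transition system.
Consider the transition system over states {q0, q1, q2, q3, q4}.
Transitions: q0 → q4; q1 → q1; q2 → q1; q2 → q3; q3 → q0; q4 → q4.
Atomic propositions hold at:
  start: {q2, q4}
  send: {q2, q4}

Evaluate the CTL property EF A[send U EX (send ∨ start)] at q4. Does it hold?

Sat(send ∨ start) = {q2, q4}
Sat(EX (send ∨ start)) = {s : some successor in {q2, q4}} = {q0, q4}
A[send U EX (send ∨ start)]: least fixpoint, start Z0 = Sat(EX (send ∨ start)) = {q0, q4}, add states in Sat(send) with every successor in Z. Already a fixed point.
Sat(A[send U EX (send ∨ start)]) = {q0, q4}
EF A[send U EX (send ∨ start)]: least fixpoint, start Z0 = {q0, q4}, add states with some successor in Z. Z1 = {q0, q3, q4}; Z2 = {q0, q2, q3, q4}; fixed.
Sat(EF A[send U EX (send ∨ start)]) = {q0, q2, q3, q4}
q4 ∈ Sat(EF A[send U EX (send ∨ start)]) = {q0, q2, q3, q4}, so the formula holds at q4.

Yes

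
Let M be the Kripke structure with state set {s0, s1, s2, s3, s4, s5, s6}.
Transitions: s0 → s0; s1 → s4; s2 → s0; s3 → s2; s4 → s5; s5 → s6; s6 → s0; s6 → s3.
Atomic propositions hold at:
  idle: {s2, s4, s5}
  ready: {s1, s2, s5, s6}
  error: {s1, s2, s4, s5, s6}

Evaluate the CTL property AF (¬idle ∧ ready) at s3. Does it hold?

No

Sat(¬idle) = {s0, s1, s3, s6}
Sat(¬idle ∧ ready) = {s1, s6}
AF (¬idle ∧ ready): least fixpoint, start Z0 = {s1, s6}, add states with every successor in Z. Z1 = {s1, s5, s6}; Z2 = {s1, s4, s5, s6}; fixed.
Sat(AF (¬idle ∧ ready)) = {s1, s4, s5, s6}
s3 ∉ Sat(AF (¬idle ∧ ready)) = {s1, s4, s5, s6}, so the formula does not hold at s3.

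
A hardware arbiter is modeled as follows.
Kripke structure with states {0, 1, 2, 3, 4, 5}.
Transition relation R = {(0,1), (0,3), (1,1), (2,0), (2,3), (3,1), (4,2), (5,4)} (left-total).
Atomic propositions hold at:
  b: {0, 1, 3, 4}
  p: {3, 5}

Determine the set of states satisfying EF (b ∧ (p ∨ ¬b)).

Sat(¬b) = {2, 5}
Sat(p ∨ ¬b) = {2, 3, 5}
Sat(b ∧ (p ∨ ¬b)) = {3}
EF (b ∧ (p ∨ ¬b)): least fixpoint, start Z0 = {3}, add states with some successor in Z. Z1 = {0, 2, 3}; Z2 = {0, 2, 3, 4}; Z3 = {0, 2, 3, 4, 5}; fixed.
Sat(EF (b ∧ (p ∨ ¬b))) = {0, 2, 3, 4, 5}

{0, 2, 3, 4, 5}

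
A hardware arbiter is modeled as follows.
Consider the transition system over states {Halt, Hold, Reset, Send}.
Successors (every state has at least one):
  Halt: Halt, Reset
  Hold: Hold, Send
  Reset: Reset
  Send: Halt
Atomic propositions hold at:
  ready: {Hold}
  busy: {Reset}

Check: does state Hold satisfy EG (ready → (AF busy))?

AF busy: least fixpoint, start Z0 = {Reset}, add states with every successor in Z. Already a fixed point.
Sat(AF busy) = {Reset}
Sat(ready → (AF busy)) = {Halt, Reset, Send}
EG (ready → (AF busy)): greatest fixpoint, start Z0 = {Halt, Reset, Send}, keep only states in Sat with some successor in Z. Already a fixed point.
Sat(EG (ready → (AF busy))) = {Halt, Reset, Send}
Hold ∉ Sat(EG (ready → (AF busy))) = {Halt, Reset, Send}, so the formula does not hold at Hold.

No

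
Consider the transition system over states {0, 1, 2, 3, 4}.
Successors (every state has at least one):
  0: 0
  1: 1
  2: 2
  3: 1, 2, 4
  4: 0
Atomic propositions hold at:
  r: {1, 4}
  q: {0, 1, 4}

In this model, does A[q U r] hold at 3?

A[q U r]: least fixpoint, start Z0 = Sat(r) = {1, 4}, add states in Sat(q) with every successor in Z. Already a fixed point.
Sat(A[q U r]) = {1, 4}
3 ∉ Sat(A[q U r]) = {1, 4}, so the formula does not hold at 3.

No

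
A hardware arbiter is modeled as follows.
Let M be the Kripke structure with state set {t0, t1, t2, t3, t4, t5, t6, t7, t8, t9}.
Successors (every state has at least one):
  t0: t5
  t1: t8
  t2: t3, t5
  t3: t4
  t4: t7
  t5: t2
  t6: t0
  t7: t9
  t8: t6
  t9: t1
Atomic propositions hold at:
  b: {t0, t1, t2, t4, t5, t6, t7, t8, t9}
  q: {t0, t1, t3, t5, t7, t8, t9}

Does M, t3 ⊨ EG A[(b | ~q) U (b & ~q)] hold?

No

Sat(~q) = {t2, t4, t6}
Sat(b | ~q) = {t0, t1, t2, t4, t5, t6, t7, t8, t9}
Sat(b & ~q) = {t2, t4, t6}
A[(b | ~q) U (b & ~q)]: least fixpoint, start Z0 = Sat((b & ~q)) = {t2, t4, t6}, add states in Sat(b | ~q) with every successor in Z. Z1 = {t2, t4, t5, t6, t8}; Z2 = {t0, t1, t2, t4, t5, t6, t8}; Z3 = {t0, t1, t2, t4, t5, t6, t8, t9}; Z4 = {t0, t1, t2, t4, t5, t6, t7, t8, t9}; fixed.
Sat(A[(b | ~q) U (b & ~q)]) = {t0, t1, t2, t4, t5, t6, t7, t8, t9}
EG A[(b | ~q) U (b & ~q)]: greatest fixpoint, start Z0 = {t0, t1, t2, t4, t5, t6, t7, t8, t9}, keep only states in Sat with some successor in Z. Already a fixed point.
Sat(EG A[(b | ~q) U (b & ~q)]) = {t0, t1, t2, t4, t5, t6, t7, t8, t9}
t3 ∉ Sat(EG A[(b | ~q) U (b & ~q)]) = {t0, t1, t2, t4, t5, t6, t7, t8, t9}, so the formula does not hold at t3.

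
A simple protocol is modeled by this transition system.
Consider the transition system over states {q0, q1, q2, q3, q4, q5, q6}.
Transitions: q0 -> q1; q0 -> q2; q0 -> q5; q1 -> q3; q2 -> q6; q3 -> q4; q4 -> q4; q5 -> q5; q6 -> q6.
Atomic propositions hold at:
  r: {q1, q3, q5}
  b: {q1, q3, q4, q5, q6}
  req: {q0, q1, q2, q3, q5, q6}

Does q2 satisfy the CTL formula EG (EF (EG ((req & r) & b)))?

Sat(req & r) = {q1, q3, q5}
Sat((req & r) & b) = {q1, q3, q5}
EG ((req & r) & b): greatest fixpoint, start Z0 = {q1, q3, q5}, keep only states in Sat with some successor in Z. Z1 = {q1, q5}; Z2 = {q5}; fixed.
Sat(EG ((req & r) & b)) = {q5}
EF (EG ((req & r) & b)): least fixpoint, start Z0 = {q5}, add states with some successor in Z. Z1 = {q0, q5}; fixed.
Sat(EF (EG ((req & r) & b))) = {q0, q5}
EG (EF (EG ((req & r) & b))): greatest fixpoint, start Z0 = {q0, q5}, keep only states in Sat with some successor in Z. Already a fixed point.
Sat(EG (EF (EG ((req & r) & b)))) = {q0, q5}
q2 ∉ Sat(EG (EF (EG ((req & r) & b)))) = {q0, q5}, so the formula does not hold at q2.

No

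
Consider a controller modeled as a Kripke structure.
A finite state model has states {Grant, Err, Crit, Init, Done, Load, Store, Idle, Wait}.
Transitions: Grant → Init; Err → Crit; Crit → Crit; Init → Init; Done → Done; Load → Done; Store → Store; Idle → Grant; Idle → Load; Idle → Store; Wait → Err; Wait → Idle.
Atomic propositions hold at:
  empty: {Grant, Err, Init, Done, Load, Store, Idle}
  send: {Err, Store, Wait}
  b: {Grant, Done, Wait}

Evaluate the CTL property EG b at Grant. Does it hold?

EG b: greatest fixpoint, start Z0 = {Grant, Done, Wait}, keep only states in Sat with some successor in Z. Z1 = {Done}; fixed.
Sat(EG b) = {Done}
Grant ∉ Sat(EG b) = {Done}, so the formula does not hold at Grant.

No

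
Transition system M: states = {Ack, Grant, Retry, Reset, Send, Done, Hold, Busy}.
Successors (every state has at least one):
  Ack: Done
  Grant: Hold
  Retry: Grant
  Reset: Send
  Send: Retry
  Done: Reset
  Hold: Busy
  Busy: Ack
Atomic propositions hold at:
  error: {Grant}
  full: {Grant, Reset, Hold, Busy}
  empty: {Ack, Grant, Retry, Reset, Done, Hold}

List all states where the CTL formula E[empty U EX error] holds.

Sat(EX error) = {s : some successor in {Grant}} = {Retry}
E[empty U EX error]: least fixpoint, start Z0 = Sat(EX error) = {Retry}, add states in Sat(empty) with some successor in Z. Already a fixed point.
Sat(E[empty U EX error]) = {Retry}

{Retry}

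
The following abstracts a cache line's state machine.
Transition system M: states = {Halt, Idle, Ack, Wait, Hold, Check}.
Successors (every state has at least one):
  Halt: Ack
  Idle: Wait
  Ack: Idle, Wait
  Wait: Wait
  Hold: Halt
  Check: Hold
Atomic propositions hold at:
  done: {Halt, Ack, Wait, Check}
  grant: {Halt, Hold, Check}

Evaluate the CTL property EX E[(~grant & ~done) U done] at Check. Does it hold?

No

Sat(~grant) = {Idle, Ack, Wait}
Sat(~done) = {Idle, Hold}
Sat(~grant & ~done) = {Idle}
E[(~grant & ~done) U done]: least fixpoint, start Z0 = Sat(done) = {Halt, Ack, Wait, Check}, add states in Sat(~grant & ~done) with some successor in Z. Z1 = {Halt, Idle, Ack, Wait, Check}; fixed.
Sat(E[(~grant & ~done) U done]) = {Halt, Idle, Ack, Wait, Check}
Sat(EX E[(~grant & ~done) U done]) = {s : some successor in {Halt, Idle, Ack, Wait, Check}} = {Halt, Idle, Ack, Wait, Hold}
Check ∉ Sat(EX E[(~grant & ~done) U done]) = {Halt, Idle, Ack, Wait, Hold}, so the formula does not hold at Check.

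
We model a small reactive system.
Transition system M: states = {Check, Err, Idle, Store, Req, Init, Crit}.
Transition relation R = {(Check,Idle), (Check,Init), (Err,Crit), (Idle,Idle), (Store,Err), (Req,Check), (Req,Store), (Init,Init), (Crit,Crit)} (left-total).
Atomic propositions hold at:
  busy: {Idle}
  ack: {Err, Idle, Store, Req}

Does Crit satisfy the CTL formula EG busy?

EG busy: greatest fixpoint, start Z0 = {Idle}, keep only states in Sat with some successor in Z. Already a fixed point.
Sat(EG busy) = {Idle}
Crit ∉ Sat(EG busy) = {Idle}, so the formula does not hold at Crit.

No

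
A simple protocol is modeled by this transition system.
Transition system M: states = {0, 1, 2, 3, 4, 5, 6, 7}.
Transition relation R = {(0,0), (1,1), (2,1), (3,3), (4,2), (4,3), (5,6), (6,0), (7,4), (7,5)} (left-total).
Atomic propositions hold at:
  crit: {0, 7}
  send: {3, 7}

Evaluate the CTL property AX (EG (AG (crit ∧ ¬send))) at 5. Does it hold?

No

Sat(¬send) = {0, 1, 2, 4, 5, 6}
Sat(crit ∧ ¬send) = {0}
AG (crit ∧ ¬send): greatest fixpoint, start Z0 = {0}, keep only states in Sat with every successor in Z. Already a fixed point.
Sat(AG (crit ∧ ¬send)) = {0}
EG (AG (crit ∧ ¬send)): greatest fixpoint, start Z0 = {0}, keep only states in Sat with some successor in Z. Already a fixed point.
Sat(EG (AG (crit ∧ ¬send))) = {0}
Sat(AX (EG (AG (crit ∧ ¬send)))) = {s : every successor in {0}} = {0, 6}
5 ∉ Sat(AX (EG (AG (crit ∧ ¬send)))) = {0, 6}, so the formula does not hold at 5.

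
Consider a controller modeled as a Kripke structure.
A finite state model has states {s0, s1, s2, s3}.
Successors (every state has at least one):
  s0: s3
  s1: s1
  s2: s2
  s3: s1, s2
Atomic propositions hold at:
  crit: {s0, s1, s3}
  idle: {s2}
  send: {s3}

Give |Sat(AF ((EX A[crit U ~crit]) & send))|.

2

Sat(~crit) = {s2}
A[crit U ~crit]: least fixpoint, start Z0 = Sat(~crit) = {s2}, add states in Sat(crit) with every successor in Z. Already a fixed point.
Sat(A[crit U ~crit]) = {s2}
Sat(EX A[crit U ~crit]) = {s : some successor in {s2}} = {s2, s3}
Sat((EX A[crit U ~crit]) & send) = {s3}
AF ((EX A[crit U ~crit]) & send): least fixpoint, start Z0 = {s3}, add states with every successor in Z. Z1 = {s0, s3}; fixed.
Sat(AF ((EX A[crit U ~crit]) & send)) = {s0, s3}
|Sat(AF ((EX A[crit U ~crit]) & send))| = |{s0, s3}| = 2.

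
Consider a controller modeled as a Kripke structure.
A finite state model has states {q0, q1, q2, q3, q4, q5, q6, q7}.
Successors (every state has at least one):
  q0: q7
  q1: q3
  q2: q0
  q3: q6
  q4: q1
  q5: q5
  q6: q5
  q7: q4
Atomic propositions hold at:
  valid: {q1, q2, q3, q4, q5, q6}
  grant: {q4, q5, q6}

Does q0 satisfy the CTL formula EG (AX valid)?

No

Sat(AX valid) = {s : every successor in {q1, q2, q3, q4, q5, q6}} = {q1, q3, q4, q5, q6, q7}
EG (AX valid): greatest fixpoint, start Z0 = {q1, q3, q4, q5, q6, q7}, keep only states in Sat with some successor in Z. Already a fixed point.
Sat(EG (AX valid)) = {q1, q3, q4, q5, q6, q7}
q0 ∉ Sat(EG (AX valid)) = {q1, q3, q4, q5, q6, q7}, so the formula does not hold at q0.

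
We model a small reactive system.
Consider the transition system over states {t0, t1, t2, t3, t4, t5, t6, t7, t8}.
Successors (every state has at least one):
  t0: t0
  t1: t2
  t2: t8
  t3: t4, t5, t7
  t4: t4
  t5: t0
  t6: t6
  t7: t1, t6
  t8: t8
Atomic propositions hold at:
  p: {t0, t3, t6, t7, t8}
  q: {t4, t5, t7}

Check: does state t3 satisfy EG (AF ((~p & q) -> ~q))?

Sat(~p) = {t1, t2, t4, t5}
Sat(~p & q) = {t4, t5}
Sat(~q) = {t0, t1, t2, t3, t6, t8}
Sat((~p & q) -> ~q) = {t0, t1, t2, t3, t6, t7, t8}
AF ((~p & q) -> ~q): least fixpoint, start Z0 = {t0, t1, t2, t3, t6, t7, t8}, add states with every successor in Z. Z1 = {t0, t1, t2, t3, t5, t6, t7, t8}; fixed.
Sat(AF ((~p & q) -> ~q)) = {t0, t1, t2, t3, t5, t6, t7, t8}
EG (AF ((~p & q) -> ~q)): greatest fixpoint, start Z0 = {t0, t1, t2, t3, t5, t6, t7, t8}, keep only states in Sat with some successor in Z. Already a fixed point.
Sat(EG (AF ((~p & q) -> ~q))) = {t0, t1, t2, t3, t5, t6, t7, t8}
t3 ∈ Sat(EG (AF ((~p & q) -> ~q))) = {t0, t1, t2, t3, t5, t6, t7, t8}, so the formula holds at t3.

Yes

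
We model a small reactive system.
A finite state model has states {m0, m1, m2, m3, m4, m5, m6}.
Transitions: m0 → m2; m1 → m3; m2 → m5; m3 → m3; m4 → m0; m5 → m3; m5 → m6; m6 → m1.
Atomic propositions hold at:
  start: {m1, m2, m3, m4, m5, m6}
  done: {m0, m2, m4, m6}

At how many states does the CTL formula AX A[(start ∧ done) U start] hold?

6

Sat(start ∧ done) = {m2, m4, m6}
A[(start ∧ done) U start]: least fixpoint, start Z0 = Sat(start) = {m1, m2, m3, m4, m5, m6}, add states in Sat(start ∧ done) with every successor in Z. Already a fixed point.
Sat(A[(start ∧ done) U start]) = {m1, m2, m3, m4, m5, m6}
Sat(AX A[(start ∧ done) U start]) = {s : every successor in {m1, m2, m3, m4, m5, m6}} = {m0, m1, m2, m3, m5, m6}
|Sat(AX A[(start ∧ done) U start])| = |{m0, m1, m2, m3, m5, m6}| = 6.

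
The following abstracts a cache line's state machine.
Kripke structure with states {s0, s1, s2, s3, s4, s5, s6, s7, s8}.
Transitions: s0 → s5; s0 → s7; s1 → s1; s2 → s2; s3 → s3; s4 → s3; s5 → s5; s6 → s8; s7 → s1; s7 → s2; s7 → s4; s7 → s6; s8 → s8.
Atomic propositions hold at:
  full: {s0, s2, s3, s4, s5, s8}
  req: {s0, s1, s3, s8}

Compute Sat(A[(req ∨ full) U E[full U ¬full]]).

{s0, s1, s6, s7}

Sat(req ∨ full) = {s0, s1, s2, s3, s4, s5, s8}
Sat(¬full) = {s1, s6, s7}
E[full U ¬full]: least fixpoint, start Z0 = Sat(¬full) = {s1, s6, s7}, add states in Sat(full) with some successor in Z. Z1 = {s0, s1, s6, s7}; fixed.
Sat(E[full U ¬full]) = {s0, s1, s6, s7}
A[(req ∨ full) U E[full U ¬full]]: least fixpoint, start Z0 = Sat(E[full U ¬full]) = {s0, s1, s6, s7}, add states in Sat(req ∨ full) with every successor in Z. Already a fixed point.
Sat(A[(req ∨ full) U E[full U ¬full]]) = {s0, s1, s6, s7}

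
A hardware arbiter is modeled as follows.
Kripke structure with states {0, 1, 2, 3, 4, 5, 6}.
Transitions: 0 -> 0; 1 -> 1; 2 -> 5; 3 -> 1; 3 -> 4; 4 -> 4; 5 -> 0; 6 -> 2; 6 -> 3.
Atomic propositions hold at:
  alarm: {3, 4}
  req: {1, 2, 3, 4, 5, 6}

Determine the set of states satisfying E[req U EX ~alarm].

Sat(~alarm) = {0, 1, 2, 5, 6}
Sat(EX ~alarm) = {s : some successor in {0, 1, 2, 5, 6}} = {0, 1, 2, 3, 5, 6}
E[req U EX ~alarm]: least fixpoint, start Z0 = Sat(EX ~alarm) = {0, 1, 2, 3, 5, 6}, add states in Sat(req) with some successor in Z. Already a fixed point.
Sat(E[req U EX ~alarm]) = {0, 1, 2, 3, 5, 6}

{0, 1, 2, 3, 5, 6}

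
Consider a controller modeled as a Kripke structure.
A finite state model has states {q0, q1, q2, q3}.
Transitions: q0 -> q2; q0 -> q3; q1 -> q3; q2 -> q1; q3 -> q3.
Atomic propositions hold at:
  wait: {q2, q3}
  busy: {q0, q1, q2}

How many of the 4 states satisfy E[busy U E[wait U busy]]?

E[wait U busy]: least fixpoint, start Z0 = Sat(busy) = {q0, q1, q2}, add states in Sat(wait) with some successor in Z. Already a fixed point.
Sat(E[wait U busy]) = {q0, q1, q2}
E[busy U E[wait U busy]]: least fixpoint, start Z0 = Sat(E[wait U busy]) = {q0, q1, q2}, add states in Sat(busy) with some successor in Z. Already a fixed point.
Sat(E[busy U E[wait U busy]]) = {q0, q1, q2}
|Sat(E[busy U E[wait U busy]])| = |{q0, q1, q2}| = 3.

3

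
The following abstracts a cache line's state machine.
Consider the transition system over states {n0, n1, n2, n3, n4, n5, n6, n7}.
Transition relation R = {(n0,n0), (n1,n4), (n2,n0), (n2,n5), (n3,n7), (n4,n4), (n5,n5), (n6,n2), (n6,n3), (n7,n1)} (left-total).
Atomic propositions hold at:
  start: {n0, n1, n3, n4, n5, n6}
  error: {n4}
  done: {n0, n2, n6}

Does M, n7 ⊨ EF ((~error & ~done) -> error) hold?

Yes

Sat(~error) = {n0, n1, n2, n3, n5, n6, n7}
Sat(~done) = {n1, n3, n4, n5, n7}
Sat(~error & ~done) = {n1, n3, n5, n7}
Sat((~error & ~done) -> error) = {n0, n2, n4, n6}
EF ((~error & ~done) -> error): least fixpoint, start Z0 = {n0, n2, n4, n6}, add states with some successor in Z. Z1 = {n0, n1, n2, n4, n6}; Z2 = {n0, n1, n2, n4, n6, n7}; Z3 = {n0, n1, n2, n3, n4, n6, n7}; fixed.
Sat(EF ((~error & ~done) -> error)) = {n0, n1, n2, n3, n4, n6, n7}
n7 ∈ Sat(EF ((~error & ~done) -> error)) = {n0, n1, n2, n3, n4, n6, n7}, so the formula holds at n7.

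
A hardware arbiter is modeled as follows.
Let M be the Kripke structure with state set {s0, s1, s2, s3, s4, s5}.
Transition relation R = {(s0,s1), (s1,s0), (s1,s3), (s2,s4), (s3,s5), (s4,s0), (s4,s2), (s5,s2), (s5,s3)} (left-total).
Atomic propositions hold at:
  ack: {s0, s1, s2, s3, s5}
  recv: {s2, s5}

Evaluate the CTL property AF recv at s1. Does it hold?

AF recv: least fixpoint, start Z0 = {s2, s5}, add states with every successor in Z. Z1 = {s2, s3, s5}; fixed.
Sat(AF recv) = {s2, s3, s5}
s1 ∉ Sat(AF recv) = {s2, s3, s5}, so the formula does not hold at s1.

No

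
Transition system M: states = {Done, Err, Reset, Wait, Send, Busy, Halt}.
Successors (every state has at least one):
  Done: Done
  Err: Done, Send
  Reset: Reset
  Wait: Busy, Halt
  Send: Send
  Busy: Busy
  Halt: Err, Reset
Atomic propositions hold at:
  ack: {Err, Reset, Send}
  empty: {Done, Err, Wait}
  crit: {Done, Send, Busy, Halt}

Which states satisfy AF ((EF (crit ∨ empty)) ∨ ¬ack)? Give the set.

Sat(crit ∨ empty) = {Done, Err, Wait, Send, Busy, Halt}
EF (crit ∨ empty): least fixpoint, start Z0 = {Done, Err, Wait, Send, Busy, Halt}, add states with some successor in Z. Already a fixed point.
Sat(EF (crit ∨ empty)) = {Done, Err, Wait, Send, Busy, Halt}
Sat(¬ack) = {Done, Wait, Busy, Halt}
Sat((EF (crit ∨ empty)) ∨ ¬ack) = {Done, Err, Wait, Send, Busy, Halt}
AF ((EF (crit ∨ empty)) ∨ ¬ack): least fixpoint, start Z0 = {Done, Err, Wait, Send, Busy, Halt}, add states with every successor in Z. Already a fixed point.
Sat(AF ((EF (crit ∨ empty)) ∨ ¬ack)) = {Done, Err, Wait, Send, Busy, Halt}

{Done, Err, Wait, Send, Busy, Halt}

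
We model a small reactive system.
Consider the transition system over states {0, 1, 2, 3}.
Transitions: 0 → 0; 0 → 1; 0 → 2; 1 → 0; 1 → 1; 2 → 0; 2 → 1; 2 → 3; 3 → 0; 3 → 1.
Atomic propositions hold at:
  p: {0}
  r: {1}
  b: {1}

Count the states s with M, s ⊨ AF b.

1

AF b: least fixpoint, start Z0 = {1}, add states with every successor in Z. Already a fixed point.
Sat(AF b) = {1}
|Sat(AF b)| = |{1}| = 1.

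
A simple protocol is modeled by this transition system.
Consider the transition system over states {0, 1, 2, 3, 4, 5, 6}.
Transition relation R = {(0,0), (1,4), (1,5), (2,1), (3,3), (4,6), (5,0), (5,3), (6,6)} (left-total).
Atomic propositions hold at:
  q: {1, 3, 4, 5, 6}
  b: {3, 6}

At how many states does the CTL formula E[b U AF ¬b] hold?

Sat(¬b) = {0, 1, 2, 4, 5}
AF ¬b: least fixpoint, start Z0 = {0, 1, 2, 4, 5}, add states with every successor in Z. Already a fixed point.
Sat(AF ¬b) = {0, 1, 2, 4, 5}
E[b U AF ¬b]: least fixpoint, start Z0 = Sat(AF ¬b) = {0, 1, 2, 4, 5}, add states in Sat(b) with some successor in Z. Already a fixed point.
Sat(E[b U AF ¬b]) = {0, 1, 2, 4, 5}
|Sat(E[b U AF ¬b])| = |{0, 1, 2, 4, 5}| = 5.

5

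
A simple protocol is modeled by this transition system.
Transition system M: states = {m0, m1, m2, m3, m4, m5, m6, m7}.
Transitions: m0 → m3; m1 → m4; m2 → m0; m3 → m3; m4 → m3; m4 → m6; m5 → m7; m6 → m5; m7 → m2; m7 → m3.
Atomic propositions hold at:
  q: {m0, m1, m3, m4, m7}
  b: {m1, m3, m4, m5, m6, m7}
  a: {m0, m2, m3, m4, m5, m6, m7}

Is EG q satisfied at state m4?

Yes

EG q: greatest fixpoint, start Z0 = {m0, m1, m3, m4, m7}, keep only states in Sat with some successor in Z. Already a fixed point.
Sat(EG q) = {m0, m1, m3, m4, m7}
m4 ∈ Sat(EG q) = {m0, m1, m3, m4, m7}, so the formula holds at m4.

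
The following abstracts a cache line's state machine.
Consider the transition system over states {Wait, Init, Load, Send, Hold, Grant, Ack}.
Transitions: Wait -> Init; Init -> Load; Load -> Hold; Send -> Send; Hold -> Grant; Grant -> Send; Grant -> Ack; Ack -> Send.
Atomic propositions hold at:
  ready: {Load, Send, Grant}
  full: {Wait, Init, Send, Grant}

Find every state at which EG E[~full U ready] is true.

Sat(~full) = {Load, Hold, Ack}
E[~full U ready]: least fixpoint, start Z0 = Sat(ready) = {Load, Send, Grant}, add states in Sat(~full) with some successor in Z. Z1 = {Load, Send, Hold, Grant, Ack}; fixed.
Sat(E[~full U ready]) = {Load, Send, Hold, Grant, Ack}
EG E[~full U ready]: greatest fixpoint, start Z0 = {Load, Send, Hold, Grant, Ack}, keep only states in Sat with some successor in Z. Already a fixed point.
Sat(EG E[~full U ready]) = {Load, Send, Hold, Grant, Ack}

{Load, Send, Hold, Grant, Ack}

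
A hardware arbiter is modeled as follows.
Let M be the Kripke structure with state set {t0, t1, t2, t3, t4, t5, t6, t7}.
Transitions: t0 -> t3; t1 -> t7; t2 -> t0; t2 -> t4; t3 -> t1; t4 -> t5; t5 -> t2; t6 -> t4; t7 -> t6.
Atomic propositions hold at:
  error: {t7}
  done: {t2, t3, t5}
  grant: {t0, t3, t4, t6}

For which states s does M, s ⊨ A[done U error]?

{t7}

A[done U error]: least fixpoint, start Z0 = Sat(error) = {t7}, add states in Sat(done) with every successor in Z. Already a fixed point.
Sat(A[done U error]) = {t7}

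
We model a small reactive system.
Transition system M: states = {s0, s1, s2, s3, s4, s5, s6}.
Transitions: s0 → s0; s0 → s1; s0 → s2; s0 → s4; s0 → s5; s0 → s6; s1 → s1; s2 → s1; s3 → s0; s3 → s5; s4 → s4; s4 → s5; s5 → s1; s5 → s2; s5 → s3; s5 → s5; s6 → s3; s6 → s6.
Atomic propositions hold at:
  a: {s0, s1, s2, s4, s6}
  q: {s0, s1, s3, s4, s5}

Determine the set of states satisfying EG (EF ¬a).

Sat(¬a) = {s3, s5}
EF ¬a: least fixpoint, start Z0 = {s3, s5}, add states with some successor in Z. Z1 = {s0, s3, s4, s5, s6}; fixed.
Sat(EF ¬a) = {s0, s3, s4, s5, s6}
EG (EF ¬a): greatest fixpoint, start Z0 = {s0, s3, s4, s5, s6}, keep only states in Sat with some successor in Z. Already a fixed point.
Sat(EG (EF ¬a)) = {s0, s3, s4, s5, s6}

{s0, s3, s4, s5, s6}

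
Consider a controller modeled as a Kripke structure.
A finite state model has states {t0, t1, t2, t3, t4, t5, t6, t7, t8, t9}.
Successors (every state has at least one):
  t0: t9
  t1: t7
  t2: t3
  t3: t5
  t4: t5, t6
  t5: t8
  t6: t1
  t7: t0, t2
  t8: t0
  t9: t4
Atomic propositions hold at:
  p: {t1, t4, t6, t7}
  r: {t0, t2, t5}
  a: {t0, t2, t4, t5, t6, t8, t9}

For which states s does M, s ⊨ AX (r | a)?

{t0, t3, t4, t5, t7, t8, t9}

Sat(r | a) = {t0, t2, t4, t5, t6, t8, t9}
Sat(AX (r | a)) = {s : every successor in {t0, t2, t4, t5, t6, t8, t9}} = {t0, t3, t4, t5, t7, t8, t9}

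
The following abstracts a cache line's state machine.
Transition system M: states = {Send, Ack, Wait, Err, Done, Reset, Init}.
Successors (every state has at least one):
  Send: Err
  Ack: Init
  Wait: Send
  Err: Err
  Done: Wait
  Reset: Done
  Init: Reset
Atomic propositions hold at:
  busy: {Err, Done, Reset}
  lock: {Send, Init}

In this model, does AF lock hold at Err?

No

AF lock: least fixpoint, start Z0 = {Send, Init}, add states with every successor in Z. Z1 = {Send, Ack, Wait, Init}; Z2 = {Send, Ack, Wait, Done, Init}; Z3 = {Send, Ack, Wait, Done, Reset, Init}; fixed.
Sat(AF lock) = {Send, Ack, Wait, Done, Reset, Init}
Err ∉ Sat(AF lock) = {Send, Ack, Wait, Done, Reset, Init}, so the formula does not hold at Err.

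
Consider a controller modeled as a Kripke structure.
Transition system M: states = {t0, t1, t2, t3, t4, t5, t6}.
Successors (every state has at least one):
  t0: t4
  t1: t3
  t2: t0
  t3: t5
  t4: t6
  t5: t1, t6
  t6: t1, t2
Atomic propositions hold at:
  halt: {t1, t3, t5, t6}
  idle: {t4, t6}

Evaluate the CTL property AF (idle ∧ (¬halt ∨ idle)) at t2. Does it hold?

Yes

Sat(¬halt) = {t0, t2, t4}
Sat(¬halt ∨ idle) = {t0, t2, t4, t6}
Sat(idle ∧ (¬halt ∨ idle)) = {t4, t6}
AF (idle ∧ (¬halt ∨ idle)): least fixpoint, start Z0 = {t4, t6}, add states with every successor in Z. Z1 = {t0, t4, t6}; Z2 = {t0, t2, t4, t6}; fixed.
Sat(AF (idle ∧ (¬halt ∨ idle))) = {t0, t2, t4, t6}
t2 ∈ Sat(AF (idle ∧ (¬halt ∨ idle))) = {t0, t2, t4, t6}, so the formula holds at t2.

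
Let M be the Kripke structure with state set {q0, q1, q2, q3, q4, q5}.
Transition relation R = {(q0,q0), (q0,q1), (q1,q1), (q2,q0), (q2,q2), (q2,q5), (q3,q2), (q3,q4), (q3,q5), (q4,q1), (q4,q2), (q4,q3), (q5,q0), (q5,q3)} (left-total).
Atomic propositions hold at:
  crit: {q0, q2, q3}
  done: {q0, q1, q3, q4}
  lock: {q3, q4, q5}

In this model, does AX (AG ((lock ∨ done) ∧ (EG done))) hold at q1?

Yes

Sat(lock ∨ done) = {q0, q1, q3, q4, q5}
EG done: greatest fixpoint, start Z0 = {q0, q1, q3, q4}, keep only states in Sat with some successor in Z. Already a fixed point.
Sat(EG done) = {q0, q1, q3, q4}
Sat((lock ∨ done) ∧ (EG done)) = {q0, q1, q3, q4}
AG ((lock ∨ done) ∧ (EG done)): greatest fixpoint, start Z0 = {q0, q1, q3, q4}, keep only states in Sat with every successor in Z. Z1 = {q0, q1}; fixed.
Sat(AG ((lock ∨ done) ∧ (EG done))) = {q0, q1}
Sat(AX (AG ((lock ∨ done) ∧ (EG done)))) = {s : every successor in {q0, q1}} = {q0, q1}
q1 ∈ Sat(AX (AG ((lock ∨ done) ∧ (EG done)))) = {q0, q1}, so the formula holds at q1.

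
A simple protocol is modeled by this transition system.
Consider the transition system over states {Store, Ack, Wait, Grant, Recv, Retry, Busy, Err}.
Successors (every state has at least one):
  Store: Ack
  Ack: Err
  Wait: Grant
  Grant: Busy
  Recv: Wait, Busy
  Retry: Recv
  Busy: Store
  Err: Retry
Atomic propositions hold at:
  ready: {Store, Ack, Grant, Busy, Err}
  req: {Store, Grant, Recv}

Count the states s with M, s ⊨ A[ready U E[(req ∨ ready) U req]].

Sat(req ∨ ready) = {Store, Ack, Grant, Recv, Busy, Err}
E[(req ∨ ready) U req]: least fixpoint, start Z0 = Sat(req) = {Store, Grant, Recv}, add states in Sat(req ∨ ready) with some successor in Z. Z1 = {Store, Grant, Recv, Busy}; fixed.
Sat(E[(req ∨ ready) U req]) = {Store, Grant, Recv, Busy}
A[ready U E[(req ∨ ready) U req]]: least fixpoint, start Z0 = Sat(E[(req ∨ ready) U req]) = {Store, Grant, Recv, Busy}, add states in Sat(ready) with every successor in Z. Already a fixed point.
Sat(A[ready U E[(req ∨ ready) U req]]) = {Store, Grant, Recv, Busy}
|Sat(A[ready U E[(req ∨ ready) U req]])| = |{Store, Grant, Recv, Busy}| = 4.

4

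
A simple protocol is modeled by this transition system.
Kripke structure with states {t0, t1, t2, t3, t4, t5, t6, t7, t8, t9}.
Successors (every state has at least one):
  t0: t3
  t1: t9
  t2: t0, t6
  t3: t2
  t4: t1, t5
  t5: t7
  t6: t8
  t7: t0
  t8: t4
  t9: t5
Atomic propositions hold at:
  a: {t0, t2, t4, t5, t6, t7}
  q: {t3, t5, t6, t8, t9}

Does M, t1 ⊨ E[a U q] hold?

E[a U q]: least fixpoint, start Z0 = Sat(q) = {t3, t5, t6, t8, t9}, add states in Sat(a) with some successor in Z. Z1 = {t0, t2, t3, t4, t5, t6, t8, t9}; Z2 = {t0, t2, t3, t4, t5, t6, t7, t8, t9}; fixed.
Sat(E[a U q]) = {t0, t2, t3, t4, t5, t6, t7, t8, t9}
t1 ∉ Sat(E[a U q]) = {t0, t2, t3, t4, t5, t6, t7, t8, t9}, so the formula does not hold at t1.

No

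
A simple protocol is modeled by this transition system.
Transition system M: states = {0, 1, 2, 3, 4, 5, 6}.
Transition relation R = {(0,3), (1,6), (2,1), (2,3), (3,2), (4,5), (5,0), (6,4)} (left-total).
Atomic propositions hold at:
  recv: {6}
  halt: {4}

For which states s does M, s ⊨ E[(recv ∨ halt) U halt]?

Sat(recv ∨ halt) = {4, 6}
E[(recv ∨ halt) U halt]: least fixpoint, start Z0 = Sat(halt) = {4}, add states in Sat(recv ∨ halt) with some successor in Z. Z1 = {4, 6}; fixed.
Sat(E[(recv ∨ halt) U halt]) = {4, 6}

{4, 6}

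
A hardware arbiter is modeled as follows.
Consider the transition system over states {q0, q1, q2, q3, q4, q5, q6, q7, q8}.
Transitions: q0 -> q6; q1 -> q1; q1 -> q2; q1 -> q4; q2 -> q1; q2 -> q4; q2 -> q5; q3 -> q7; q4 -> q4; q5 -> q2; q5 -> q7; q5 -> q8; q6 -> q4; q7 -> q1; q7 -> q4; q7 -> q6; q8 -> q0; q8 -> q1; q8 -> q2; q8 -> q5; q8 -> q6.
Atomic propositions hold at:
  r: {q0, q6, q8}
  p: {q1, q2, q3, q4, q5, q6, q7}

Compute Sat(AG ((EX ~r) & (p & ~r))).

{q4}

Sat(~r) = {q1, q2, q3, q4, q5, q7}
Sat(EX ~r) = {s : some successor in {q1, q2, q3, q4, q5, q7}} = {q1, q2, q3, q4, q5, q6, q7, q8}
Sat(p & ~r) = {q1, q2, q3, q4, q5, q7}
Sat((EX ~r) & (p & ~r)) = {q1, q2, q3, q4, q5, q7}
AG ((EX ~r) & (p & ~r)): greatest fixpoint, start Z0 = {q1, q2, q3, q4, q5, q7}, keep only states in Sat with every successor in Z. Z1 = {q1, q2, q3, q4}; Z2 = {q1, q4}; Z3 = {q4}; fixed.
Sat(AG ((EX ~r) & (p & ~r))) = {q4}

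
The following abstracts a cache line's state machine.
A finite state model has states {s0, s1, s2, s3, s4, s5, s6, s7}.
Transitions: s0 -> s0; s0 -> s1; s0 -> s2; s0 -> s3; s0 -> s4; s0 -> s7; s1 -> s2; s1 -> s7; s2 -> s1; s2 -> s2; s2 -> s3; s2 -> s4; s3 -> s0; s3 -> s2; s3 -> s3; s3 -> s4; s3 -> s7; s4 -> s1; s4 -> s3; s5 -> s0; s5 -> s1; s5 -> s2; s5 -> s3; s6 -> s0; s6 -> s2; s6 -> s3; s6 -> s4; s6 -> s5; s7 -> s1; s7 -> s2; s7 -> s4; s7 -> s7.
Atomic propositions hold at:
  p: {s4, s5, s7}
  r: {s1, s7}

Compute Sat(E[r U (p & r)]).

{s1, s7}

Sat(p & r) = {s7}
E[r U (p & r)]: least fixpoint, start Z0 = Sat((p & r)) = {s7}, add states in Sat(r) with some successor in Z. Z1 = {s1, s7}; fixed.
Sat(E[r U (p & r)]) = {s1, s7}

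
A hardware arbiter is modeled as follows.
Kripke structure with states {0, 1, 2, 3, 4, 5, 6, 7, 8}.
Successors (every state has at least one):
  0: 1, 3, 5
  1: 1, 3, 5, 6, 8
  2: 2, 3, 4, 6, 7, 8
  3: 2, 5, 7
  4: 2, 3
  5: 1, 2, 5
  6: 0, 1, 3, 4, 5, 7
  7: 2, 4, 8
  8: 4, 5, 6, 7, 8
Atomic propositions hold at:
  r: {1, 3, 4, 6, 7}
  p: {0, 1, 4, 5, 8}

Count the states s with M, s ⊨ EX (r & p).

7

Sat(r & p) = {1, 4}
Sat(EX (r & p)) = {s : some successor in {1, 4}} = {0, 1, 2, 5, 6, 7, 8}
|Sat(EX (r & p))| = |{0, 1, 2, 5, 6, 7, 8}| = 7.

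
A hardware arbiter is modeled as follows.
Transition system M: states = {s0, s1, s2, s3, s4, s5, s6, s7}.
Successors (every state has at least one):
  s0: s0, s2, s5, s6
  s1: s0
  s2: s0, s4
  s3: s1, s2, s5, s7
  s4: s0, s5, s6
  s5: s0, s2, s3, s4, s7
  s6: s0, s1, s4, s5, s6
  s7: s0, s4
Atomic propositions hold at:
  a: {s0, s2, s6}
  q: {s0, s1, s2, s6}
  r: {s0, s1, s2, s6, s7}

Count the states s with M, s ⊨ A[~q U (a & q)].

3

Sat(~q) = {s3, s4, s5, s7}
Sat(a & q) = {s0, s2, s6}
A[~q U (a & q)]: least fixpoint, start Z0 = Sat((a & q)) = {s0, s2, s6}, add states in Sat(~q) with every successor in Z. Already a fixed point.
Sat(A[~q U (a & q)]) = {s0, s2, s6}
|Sat(A[~q U (a & q)])| = |{s0, s2, s6}| = 3.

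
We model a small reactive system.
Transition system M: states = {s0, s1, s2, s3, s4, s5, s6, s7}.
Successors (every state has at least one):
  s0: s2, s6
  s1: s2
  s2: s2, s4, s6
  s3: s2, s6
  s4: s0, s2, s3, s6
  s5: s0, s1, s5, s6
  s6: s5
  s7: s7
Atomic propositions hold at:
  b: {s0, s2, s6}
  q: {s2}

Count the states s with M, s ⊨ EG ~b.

2

Sat(~b) = {s1, s3, s4, s5, s7}
EG ~b: greatest fixpoint, start Z0 = {s1, s3, s4, s5, s7}, keep only states in Sat with some successor in Z. Z1 = {s4, s5, s7}; Z2 = {s5, s7}; fixed.
Sat(EG ~b) = {s5, s7}
|Sat(EG ~b)| = |{s5, s7}| = 2.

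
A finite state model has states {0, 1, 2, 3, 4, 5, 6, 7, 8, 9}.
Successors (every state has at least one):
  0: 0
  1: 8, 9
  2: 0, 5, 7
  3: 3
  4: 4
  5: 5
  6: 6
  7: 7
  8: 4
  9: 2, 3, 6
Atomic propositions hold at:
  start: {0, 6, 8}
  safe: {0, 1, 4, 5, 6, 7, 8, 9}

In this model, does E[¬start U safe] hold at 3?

Sat(¬start) = {1, 2, 3, 4, 5, 7, 9}
E[¬start U safe]: least fixpoint, start Z0 = Sat(safe) = {0, 1, 4, 5, 6, 7, 8, 9}, add states in Sat(¬start) with some successor in Z. Z1 = {0, 1, 2, 4, 5, 6, 7, 8, 9}; fixed.
Sat(E[¬start U safe]) = {0, 1, 2, 4, 5, 6, 7, 8, 9}
3 ∉ Sat(E[¬start U safe]) = {0, 1, 2, 4, 5, 6, 7, 8, 9}, so the formula does not hold at 3.

No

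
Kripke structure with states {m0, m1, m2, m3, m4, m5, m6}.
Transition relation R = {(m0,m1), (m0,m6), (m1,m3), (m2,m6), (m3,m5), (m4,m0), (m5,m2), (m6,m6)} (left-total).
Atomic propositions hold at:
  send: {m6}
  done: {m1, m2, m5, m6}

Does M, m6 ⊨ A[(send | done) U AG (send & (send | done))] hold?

Yes

Sat(send | done) = {m1, m2, m5, m6}
Sat(send & (send | done)) = {m6}
AG (send & (send | done)): greatest fixpoint, start Z0 = {m6}, keep only states in Sat with every successor in Z. Already a fixed point.
Sat(AG (send & (send | done))) = {m6}
A[(send | done) U AG (send & (send | done))]: least fixpoint, start Z0 = Sat(AG (send & (send | done))) = {m6}, add states in Sat(send | done) with every successor in Z. Z1 = {m2, m6}; Z2 = {m2, m5, m6}; fixed.
Sat(A[(send | done) U AG (send & (send | done))]) = {m2, m5, m6}
m6 ∈ Sat(A[(send | done) U AG (send & (send | done))]) = {m2, m5, m6}, so the formula holds at m6.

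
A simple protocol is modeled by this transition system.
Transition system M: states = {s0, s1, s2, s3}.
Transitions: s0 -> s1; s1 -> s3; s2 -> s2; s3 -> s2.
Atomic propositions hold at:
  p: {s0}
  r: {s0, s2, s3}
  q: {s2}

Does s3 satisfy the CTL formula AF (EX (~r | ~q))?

No

Sat(~r) = {s1}
Sat(~q) = {s0, s1, s3}
Sat(~r | ~q) = {s0, s1, s3}
Sat(EX (~r | ~q)) = {s : some successor in {s0, s1, s3}} = {s0, s1}
AF (EX (~r | ~q)): least fixpoint, start Z0 = {s0, s1}, add states with every successor in Z. Already a fixed point.
Sat(AF (EX (~r | ~q))) = {s0, s1}
s3 ∉ Sat(AF (EX (~r | ~q))) = {s0, s1}, so the formula does not hold at s3.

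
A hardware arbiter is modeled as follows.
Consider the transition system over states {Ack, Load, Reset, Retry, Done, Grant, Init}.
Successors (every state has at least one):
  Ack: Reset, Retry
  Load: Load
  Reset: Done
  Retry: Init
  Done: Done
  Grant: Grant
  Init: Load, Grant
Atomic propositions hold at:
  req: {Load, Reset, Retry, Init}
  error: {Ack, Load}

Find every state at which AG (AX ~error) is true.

Sat(~error) = {Reset, Retry, Done, Grant, Init}
Sat(AX ~error) = {s : every successor in {Reset, Retry, Done, Grant, Init}} = {Ack, Reset, Retry, Done, Grant}
AG (AX ~error): greatest fixpoint, start Z0 = {Ack, Reset, Retry, Done, Grant}, keep only states in Sat with every successor in Z. Z1 = {Ack, Reset, Done, Grant}; Z2 = {Reset, Done, Grant}; fixed.
Sat(AG (AX ~error)) = {Reset, Done, Grant}

{Reset, Done, Grant}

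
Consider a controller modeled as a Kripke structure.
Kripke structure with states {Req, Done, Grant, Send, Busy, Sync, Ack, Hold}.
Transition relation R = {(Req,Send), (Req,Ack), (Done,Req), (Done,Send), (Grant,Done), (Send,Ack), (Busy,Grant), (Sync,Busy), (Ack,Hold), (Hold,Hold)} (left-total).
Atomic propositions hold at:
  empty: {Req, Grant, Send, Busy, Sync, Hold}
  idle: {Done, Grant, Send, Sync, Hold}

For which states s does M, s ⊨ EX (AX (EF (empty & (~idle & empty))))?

Sat(~idle) = {Req, Busy, Ack}
Sat(~idle & empty) = {Req, Busy}
Sat(empty & (~idle & empty)) = {Req, Busy}
EF (empty & (~idle & empty)): least fixpoint, start Z0 = {Req, Busy}, add states with some successor in Z. Z1 = {Req, Done, Busy, Sync}; Z2 = {Req, Done, Grant, Busy, Sync}; fixed.
Sat(EF (empty & (~idle & empty))) = {Req, Done, Grant, Busy, Sync}
Sat(AX (EF (empty & (~idle & empty)))) = {s : every successor in {Req, Done, Grant, Busy, Sync}} = {Grant, Busy, Sync}
Sat(EX (AX (EF (empty & (~idle & empty))))) = {s : some successor in {Grant, Busy, Sync}} = {Busy, Sync}

{Busy, Sync}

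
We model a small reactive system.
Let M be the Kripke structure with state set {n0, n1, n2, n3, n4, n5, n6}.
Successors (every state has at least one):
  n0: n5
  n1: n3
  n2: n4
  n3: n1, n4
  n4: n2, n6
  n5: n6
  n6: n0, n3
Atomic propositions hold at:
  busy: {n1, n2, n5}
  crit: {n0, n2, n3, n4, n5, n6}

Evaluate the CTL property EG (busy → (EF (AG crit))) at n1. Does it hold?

No

AG crit: greatest fixpoint, start Z0 = {n0, n2, n3, n4, n5, n6}, keep only states in Sat with every successor in Z. Z1 = {n0, n2, n4, n5, n6}; Z2 = {n0, n2, n4, n5}; Z3 = {n0, n2}; Z4 = ∅; fixed.
Sat(AG crit) = ∅
EF (AG crit): least fixpoint, start Z0 = ∅, add states with some successor in Z. Already a fixed point.
Sat(EF (AG crit)) = ∅
Sat(busy → (EF (AG crit))) = {n0, n3, n4, n6}
EG (busy → (EF (AG crit))): greatest fixpoint, start Z0 = {n0, n3, n4, n6}, keep only states in Sat with some successor in Z. Z1 = {n3, n4, n6}; fixed.
Sat(EG (busy → (EF (AG crit)))) = {n3, n4, n6}
n1 ∉ Sat(EG (busy → (EF (AG crit)))) = {n3, n4, n6}, so the formula does not hold at n1.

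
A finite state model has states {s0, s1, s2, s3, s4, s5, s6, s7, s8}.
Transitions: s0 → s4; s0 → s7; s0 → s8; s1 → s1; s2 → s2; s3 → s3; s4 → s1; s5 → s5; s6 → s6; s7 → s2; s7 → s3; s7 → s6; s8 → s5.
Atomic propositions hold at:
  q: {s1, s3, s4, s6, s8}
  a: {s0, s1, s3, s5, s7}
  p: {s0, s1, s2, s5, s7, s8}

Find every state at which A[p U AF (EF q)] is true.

{s0, s1, s3, s4, s6, s7, s8}

EF q: least fixpoint, start Z0 = {s1, s3, s4, s6, s8}, add states with some successor in Z. Z1 = {s0, s1, s3, s4, s6, s7, s8}; fixed.
Sat(EF q) = {s0, s1, s3, s4, s6, s7, s8}
AF (EF q): least fixpoint, start Z0 = {s0, s1, s3, s4, s6, s7, s8}, add states with every successor in Z. Already a fixed point.
Sat(AF (EF q)) = {s0, s1, s3, s4, s6, s7, s8}
A[p U AF (EF q)]: least fixpoint, start Z0 = Sat(AF (EF q)) = {s0, s1, s3, s4, s6, s7, s8}, add states in Sat(p) with every successor in Z. Already a fixed point.
Sat(A[p U AF (EF q)]) = {s0, s1, s3, s4, s6, s7, s8}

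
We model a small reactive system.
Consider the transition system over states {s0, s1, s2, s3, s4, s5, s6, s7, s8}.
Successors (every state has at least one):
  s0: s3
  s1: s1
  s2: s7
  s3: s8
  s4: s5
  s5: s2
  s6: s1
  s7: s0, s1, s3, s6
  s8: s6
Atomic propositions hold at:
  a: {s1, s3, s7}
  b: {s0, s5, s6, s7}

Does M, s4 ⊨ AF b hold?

AF b: least fixpoint, start Z0 = {s0, s5, s6, s7}, add states with every successor in Z. Z1 = {s0, s2, s4, s5, s6, s7, s8}; Z2 = {s0, s2, s3, s4, s5, s6, s7, s8}; fixed.
Sat(AF b) = {s0, s2, s3, s4, s5, s6, s7, s8}
s4 ∈ Sat(AF b) = {s0, s2, s3, s4, s5, s6, s7, s8}, so the formula holds at s4.

Yes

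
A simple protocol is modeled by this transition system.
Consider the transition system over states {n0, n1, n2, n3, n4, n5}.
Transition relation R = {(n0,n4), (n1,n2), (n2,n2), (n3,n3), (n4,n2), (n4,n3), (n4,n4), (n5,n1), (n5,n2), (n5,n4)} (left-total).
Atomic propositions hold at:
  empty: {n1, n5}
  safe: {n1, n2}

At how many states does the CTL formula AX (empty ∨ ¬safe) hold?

2

Sat(¬safe) = {n0, n3, n4, n5}
Sat(empty ∨ ¬safe) = {n0, n1, n3, n4, n5}
Sat(AX (empty ∨ ¬safe)) = {s : every successor in {n0, n1, n3, n4, n5}} = {n0, n3}
|Sat(AX (empty ∨ ¬safe))| = |{n0, n3}| = 2.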